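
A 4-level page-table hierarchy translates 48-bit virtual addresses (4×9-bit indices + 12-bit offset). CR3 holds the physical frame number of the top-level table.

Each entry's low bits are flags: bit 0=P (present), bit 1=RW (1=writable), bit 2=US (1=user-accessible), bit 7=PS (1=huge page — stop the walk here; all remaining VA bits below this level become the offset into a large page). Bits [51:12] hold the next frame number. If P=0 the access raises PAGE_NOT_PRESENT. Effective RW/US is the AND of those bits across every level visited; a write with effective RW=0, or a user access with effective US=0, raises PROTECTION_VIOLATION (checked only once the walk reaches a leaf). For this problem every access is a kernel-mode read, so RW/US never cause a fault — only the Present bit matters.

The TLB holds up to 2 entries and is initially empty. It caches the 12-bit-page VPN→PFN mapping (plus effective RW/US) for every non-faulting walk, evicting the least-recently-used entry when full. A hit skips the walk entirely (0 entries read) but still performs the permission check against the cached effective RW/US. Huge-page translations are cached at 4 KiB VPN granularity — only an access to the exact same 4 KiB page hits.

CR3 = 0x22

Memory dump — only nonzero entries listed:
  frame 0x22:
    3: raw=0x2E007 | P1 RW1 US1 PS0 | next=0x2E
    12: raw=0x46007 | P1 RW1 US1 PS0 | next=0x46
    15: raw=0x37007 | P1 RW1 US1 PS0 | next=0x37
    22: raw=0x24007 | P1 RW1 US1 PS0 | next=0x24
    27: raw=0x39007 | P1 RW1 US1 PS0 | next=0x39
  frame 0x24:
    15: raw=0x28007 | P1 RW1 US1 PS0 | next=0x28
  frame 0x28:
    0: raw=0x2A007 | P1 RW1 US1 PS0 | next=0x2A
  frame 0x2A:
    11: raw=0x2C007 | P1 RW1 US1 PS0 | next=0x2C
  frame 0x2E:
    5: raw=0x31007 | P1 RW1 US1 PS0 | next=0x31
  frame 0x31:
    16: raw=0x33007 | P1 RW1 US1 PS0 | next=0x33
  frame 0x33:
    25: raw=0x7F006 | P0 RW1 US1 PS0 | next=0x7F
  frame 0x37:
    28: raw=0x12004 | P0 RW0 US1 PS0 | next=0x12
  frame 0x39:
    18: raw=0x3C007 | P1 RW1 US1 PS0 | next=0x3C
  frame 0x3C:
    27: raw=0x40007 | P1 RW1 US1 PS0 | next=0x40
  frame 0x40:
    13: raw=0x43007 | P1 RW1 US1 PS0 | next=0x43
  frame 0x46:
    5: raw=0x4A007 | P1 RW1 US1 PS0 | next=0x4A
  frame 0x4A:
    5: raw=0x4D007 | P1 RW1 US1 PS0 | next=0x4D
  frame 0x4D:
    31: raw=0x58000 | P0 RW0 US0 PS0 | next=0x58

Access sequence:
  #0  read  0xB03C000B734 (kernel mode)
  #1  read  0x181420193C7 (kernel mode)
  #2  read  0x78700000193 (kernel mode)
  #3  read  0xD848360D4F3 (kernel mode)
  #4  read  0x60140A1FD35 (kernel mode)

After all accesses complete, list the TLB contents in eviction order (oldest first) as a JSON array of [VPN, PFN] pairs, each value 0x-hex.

Walk each access:
#0 VA=0xB03C000B734 (r,kernel):
  [0] read 0x22 idx=22: raw=0x24007 flags P=1 W=1 U=1 S=0
  [1] read 0x24 idx=15: raw=0x28007 flags P=1 W=1 U=1 S=0
  [2] read 0x28 idx=0: raw=0x2A007 flags P=1 W=1 U=1 S=0
  [3] read 0x2A idx=11: raw=0x2C007 flags P=1 W=1 U=1 S=0
  ⇒ phys 0x2C734  [4 reads]
#1 VA=0x181420193C7 (r,kernel):
  [0] read 0x22 idx=3: raw=0x2E007 flags P=1 W=1 U=1 S=0
  [1] read 0x2E idx=5: raw=0x31007 flags P=1 W=1 U=1 S=0
  [2] read 0x31 idx=16: raw=0x33007 flags P=1 W=1 U=1 S=0
  [3] read 0x33 idx=25: raw=0x7F006 flags P=0 W=1 U=1 S=0
  ✗ PAGE_NOT_PRESENT  [4 reads]
#2 VA=0x78700000193 (r,kernel):
  [0] read 0x22 idx=15: raw=0x37007 flags P=1 W=1 U=1 S=0
  [1] read 0x37 idx=28: raw=0x12004 flags P=0 W=0 U=1 S=0
  ✗ PAGE_NOT_PRESENT  [2 reads]
#3 VA=0xD848360D4F3 (r,kernel):
  [0] read 0x22 idx=27: raw=0x39007 flags P=1 W=1 U=1 S=0
  [1] read 0x39 idx=18: raw=0x3C007 flags P=1 W=1 U=1 S=0
  [2] read 0x3C idx=27: raw=0x40007 flags P=1 W=1 U=1 S=0
  [3] read 0x40 idx=13: raw=0x43007 flags P=1 W=1 U=1 S=0
  ⇒ phys 0x434F3  [4 reads]
#4 VA=0x60140A1FD35 (r,kernel):
  [0] read 0x22 idx=12: raw=0x46007 flags P=1 W=1 U=1 S=0
  [1] read 0x46 idx=5: raw=0x4A007 flags P=1 W=1 U=1 S=0
  [2] read 0x4A idx=5: raw=0x4D007 flags P=1 W=1 U=1 S=0
  [3] read 0x4D idx=31: raw=0x58000 flags P=0 W=0 U=0 S=0
  ✗ PAGE_NOT_PRESENT  [4 reads]

TLB: [["0xB03C000B", "0x2C"], ["0xD848360D", "0x43"]]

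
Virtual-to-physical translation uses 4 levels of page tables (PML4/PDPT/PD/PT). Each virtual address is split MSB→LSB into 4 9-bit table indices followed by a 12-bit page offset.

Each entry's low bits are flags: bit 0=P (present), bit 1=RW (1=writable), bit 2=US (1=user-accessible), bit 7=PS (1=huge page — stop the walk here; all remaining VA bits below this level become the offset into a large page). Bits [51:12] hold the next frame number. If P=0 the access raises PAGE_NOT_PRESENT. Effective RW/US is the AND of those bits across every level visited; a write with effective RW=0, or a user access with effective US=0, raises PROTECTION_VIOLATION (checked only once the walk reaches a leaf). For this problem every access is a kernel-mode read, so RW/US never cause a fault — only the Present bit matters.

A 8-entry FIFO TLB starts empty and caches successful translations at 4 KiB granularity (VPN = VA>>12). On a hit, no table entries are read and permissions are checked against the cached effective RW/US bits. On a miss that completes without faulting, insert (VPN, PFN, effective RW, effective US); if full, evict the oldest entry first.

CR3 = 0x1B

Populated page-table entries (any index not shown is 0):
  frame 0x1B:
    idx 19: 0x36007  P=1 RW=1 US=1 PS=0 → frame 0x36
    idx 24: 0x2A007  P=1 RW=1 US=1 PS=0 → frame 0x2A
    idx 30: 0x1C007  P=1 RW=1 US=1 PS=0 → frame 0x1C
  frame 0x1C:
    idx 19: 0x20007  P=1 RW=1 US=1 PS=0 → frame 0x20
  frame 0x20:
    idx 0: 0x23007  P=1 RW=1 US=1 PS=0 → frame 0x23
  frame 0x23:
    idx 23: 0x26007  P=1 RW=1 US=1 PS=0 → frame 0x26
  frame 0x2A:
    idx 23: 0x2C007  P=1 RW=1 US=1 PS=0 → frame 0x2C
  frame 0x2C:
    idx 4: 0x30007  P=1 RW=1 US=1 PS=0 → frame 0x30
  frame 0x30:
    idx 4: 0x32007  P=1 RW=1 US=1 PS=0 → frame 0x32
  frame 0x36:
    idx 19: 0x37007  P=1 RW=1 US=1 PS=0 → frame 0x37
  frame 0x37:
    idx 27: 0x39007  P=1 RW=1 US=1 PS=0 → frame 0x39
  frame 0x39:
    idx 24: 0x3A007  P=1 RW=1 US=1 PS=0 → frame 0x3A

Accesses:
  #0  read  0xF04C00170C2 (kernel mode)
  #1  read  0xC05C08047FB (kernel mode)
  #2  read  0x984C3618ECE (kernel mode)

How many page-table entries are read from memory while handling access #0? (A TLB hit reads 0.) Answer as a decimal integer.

Trace:
#0 VA=0xF04C00170C2 (r,kernel):
  L0: frame=0x1B idx=30 entry=0x1C007 [P=1 RW=1 US=1 PS=0]
  L1: frame=0x1C idx=19 entry=0x20007 [P=1 RW=1 US=1 PS=0]
  L2: frame=0x20 idx=0 entry=0x23007 [P=1 RW=1 US=1 PS=0]
  L3: frame=0x23 idx=23 entry=0x26007 [P=1 RW=1 US=1 PS=0]
  ✓ 0x260C2  — 4 lookups
#1 VA=0xC05C08047FB (r,kernel):
  L0: frame=0x1B idx=24 entry=0x2A007 [P=1 RW=1 US=1 PS=0]
  L1: frame=0x2A idx=23 entry=0x2C007 [P=1 RW=1 US=1 PS=0]
  L2: frame=0x2C idx=4 entry=0x30007 [P=1 RW=1 US=1 PS=0]
  L3: frame=0x30 idx=4 entry=0x32007 [P=1 RW=1 US=1 PS=0]
  ✓ 0x327FB  — 4 lookups
#2 VA=0x984C3618ECE (r,kernel):
  L0: frame=0x1B idx=19 entry=0x36007 [P=1 RW=1 US=1 PS=0]
  L1: frame=0x36 idx=19 entry=0x37007 [P=1 RW=1 US=1 PS=0]
  L2: frame=0x37 idx=27 entry=0x39007 [P=1 RW=1 US=1 PS=0]
  L3: frame=0x39 idx=24 entry=0x3A007 [P=1 RW=1 US=1 PS=0]
  ✓ 0x3AECE  — 4 lookups

Entries read for #0: 4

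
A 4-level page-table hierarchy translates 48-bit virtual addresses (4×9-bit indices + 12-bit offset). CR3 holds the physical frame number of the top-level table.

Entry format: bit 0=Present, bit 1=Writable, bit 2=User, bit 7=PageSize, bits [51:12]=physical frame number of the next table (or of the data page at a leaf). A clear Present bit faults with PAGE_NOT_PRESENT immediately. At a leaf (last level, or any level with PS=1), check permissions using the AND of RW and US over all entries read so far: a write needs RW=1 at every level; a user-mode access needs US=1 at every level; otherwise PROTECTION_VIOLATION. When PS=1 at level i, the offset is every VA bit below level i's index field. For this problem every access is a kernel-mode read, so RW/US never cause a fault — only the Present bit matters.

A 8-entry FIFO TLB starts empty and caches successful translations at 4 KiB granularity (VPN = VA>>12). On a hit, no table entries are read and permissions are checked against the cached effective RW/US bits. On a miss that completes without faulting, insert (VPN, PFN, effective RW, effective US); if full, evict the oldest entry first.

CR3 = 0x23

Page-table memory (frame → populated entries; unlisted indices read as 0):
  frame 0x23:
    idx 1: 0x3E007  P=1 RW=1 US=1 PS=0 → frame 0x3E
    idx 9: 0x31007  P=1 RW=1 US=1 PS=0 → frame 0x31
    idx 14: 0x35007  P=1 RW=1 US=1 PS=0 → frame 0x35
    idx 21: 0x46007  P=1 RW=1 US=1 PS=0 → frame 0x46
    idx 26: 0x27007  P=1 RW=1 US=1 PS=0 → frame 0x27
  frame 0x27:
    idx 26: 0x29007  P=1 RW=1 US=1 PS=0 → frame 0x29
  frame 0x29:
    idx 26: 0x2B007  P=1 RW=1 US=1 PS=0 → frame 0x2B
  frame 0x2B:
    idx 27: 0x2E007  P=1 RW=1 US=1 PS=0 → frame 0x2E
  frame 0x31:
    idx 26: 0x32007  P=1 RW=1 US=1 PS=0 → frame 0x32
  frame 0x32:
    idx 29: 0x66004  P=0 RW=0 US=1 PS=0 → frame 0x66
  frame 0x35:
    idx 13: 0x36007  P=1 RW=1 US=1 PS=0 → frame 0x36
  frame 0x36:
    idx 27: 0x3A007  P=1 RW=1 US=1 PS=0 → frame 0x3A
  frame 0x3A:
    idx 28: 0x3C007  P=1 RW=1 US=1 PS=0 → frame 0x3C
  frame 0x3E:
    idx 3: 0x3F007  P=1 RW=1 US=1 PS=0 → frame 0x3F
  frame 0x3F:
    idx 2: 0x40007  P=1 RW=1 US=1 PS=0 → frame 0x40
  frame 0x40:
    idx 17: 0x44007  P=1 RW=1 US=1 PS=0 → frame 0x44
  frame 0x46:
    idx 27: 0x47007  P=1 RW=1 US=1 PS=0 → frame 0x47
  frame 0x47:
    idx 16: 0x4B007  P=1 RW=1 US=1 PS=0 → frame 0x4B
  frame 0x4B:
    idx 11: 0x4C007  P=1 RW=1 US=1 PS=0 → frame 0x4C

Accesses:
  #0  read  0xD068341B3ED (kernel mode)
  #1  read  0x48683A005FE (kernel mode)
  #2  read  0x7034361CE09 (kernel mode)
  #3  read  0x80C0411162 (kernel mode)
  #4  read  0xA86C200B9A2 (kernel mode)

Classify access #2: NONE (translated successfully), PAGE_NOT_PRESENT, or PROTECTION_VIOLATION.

Trace:
#0 VA=0xD068341B3ED (r,kernel):
  L0: frame=0x23 idx=26 entry=0x27007 [P=1 RW=1 US=1 PS=0]
  L1: frame=0x27 idx=26 entry=0x29007 [P=1 RW=1 US=1 PS=0]
  L2: frame=0x29 idx=26 entry=0x2B007 [P=1 RW=1 US=1 PS=0]
  L3: frame=0x2B idx=27 entry=0x2E007 [P=1 RW=1 US=1 PS=0]
  ⇒ phys 0x2E3ED  [4 reads]
#1 VA=0x48683A005FE (r,kernel):
  L0: frame=0x23 idx=9 entry=0x31007 [P=1 RW=1 US=1 PS=0]
  L1: frame=0x31 idx=26 entry=0x32007 [P=1 RW=1 US=1 PS=0]
  L2: frame=0x32 idx=29 entry=0x66004 [P=0 RW=0 US=1 PS=0]
  ⇒ fault: PAGE_NOT_PRESENT  — 3 lookups
#2 VA=0x7034361CE09 (r,kernel):
  L0: frame=0x23 idx=14 entry=0x35007 [P=1 RW=1 US=1 PS=0]
  L1: frame=0x35 idx=13 entry=0x36007 [P=1 RW=1 US=1 PS=0]
  L2: frame=0x36 idx=27 entry=0x3A007 [P=1 RW=1 US=1 PS=0]
  L3: frame=0x3A idx=28 entry=0x3C007 [P=1 RW=1 US=1 PS=0]
  ⇒ phys 0x3CE09  [4 reads]
#3 VA=0x80C0411162 (r,kernel):
  L0: frame=0x23 idx=1 entry=0x3E007 [P=1 RW=1 US=1 PS=0]
  L1: frame=0x3E idx=3 entry=0x3F007 [P=1 RW=1 US=1 PS=0]
  L2: frame=0x3F idx=2 entry=0x40007 [P=1 RW=1 US=1 PS=0]
  L3: frame=0x40 idx=17 entry=0x44007 [P=1 RW=1 US=1 PS=0]
  ⇒ phys 0x44162  [4 reads]
#4 VA=0xA86C200B9A2 (r,kernel):
  L0: frame=0x23 idx=21 entry=0x46007 [P=1 RW=1 US=1 PS=0]
  L1: frame=0x46 idx=27 entry=0x47007 [P=1 RW=1 US=1 PS=0]
  L2: frame=0x47 idx=16 entry=0x4B007 [P=1 RW=1 US=1 PS=0]
  L3: frame=0x4B idx=11 entry=0x4C007 [P=1 RW=1 US=1 PS=0]
  ⇒ phys 0x4C9A2  [4 reads]

Access #2 fault: NONE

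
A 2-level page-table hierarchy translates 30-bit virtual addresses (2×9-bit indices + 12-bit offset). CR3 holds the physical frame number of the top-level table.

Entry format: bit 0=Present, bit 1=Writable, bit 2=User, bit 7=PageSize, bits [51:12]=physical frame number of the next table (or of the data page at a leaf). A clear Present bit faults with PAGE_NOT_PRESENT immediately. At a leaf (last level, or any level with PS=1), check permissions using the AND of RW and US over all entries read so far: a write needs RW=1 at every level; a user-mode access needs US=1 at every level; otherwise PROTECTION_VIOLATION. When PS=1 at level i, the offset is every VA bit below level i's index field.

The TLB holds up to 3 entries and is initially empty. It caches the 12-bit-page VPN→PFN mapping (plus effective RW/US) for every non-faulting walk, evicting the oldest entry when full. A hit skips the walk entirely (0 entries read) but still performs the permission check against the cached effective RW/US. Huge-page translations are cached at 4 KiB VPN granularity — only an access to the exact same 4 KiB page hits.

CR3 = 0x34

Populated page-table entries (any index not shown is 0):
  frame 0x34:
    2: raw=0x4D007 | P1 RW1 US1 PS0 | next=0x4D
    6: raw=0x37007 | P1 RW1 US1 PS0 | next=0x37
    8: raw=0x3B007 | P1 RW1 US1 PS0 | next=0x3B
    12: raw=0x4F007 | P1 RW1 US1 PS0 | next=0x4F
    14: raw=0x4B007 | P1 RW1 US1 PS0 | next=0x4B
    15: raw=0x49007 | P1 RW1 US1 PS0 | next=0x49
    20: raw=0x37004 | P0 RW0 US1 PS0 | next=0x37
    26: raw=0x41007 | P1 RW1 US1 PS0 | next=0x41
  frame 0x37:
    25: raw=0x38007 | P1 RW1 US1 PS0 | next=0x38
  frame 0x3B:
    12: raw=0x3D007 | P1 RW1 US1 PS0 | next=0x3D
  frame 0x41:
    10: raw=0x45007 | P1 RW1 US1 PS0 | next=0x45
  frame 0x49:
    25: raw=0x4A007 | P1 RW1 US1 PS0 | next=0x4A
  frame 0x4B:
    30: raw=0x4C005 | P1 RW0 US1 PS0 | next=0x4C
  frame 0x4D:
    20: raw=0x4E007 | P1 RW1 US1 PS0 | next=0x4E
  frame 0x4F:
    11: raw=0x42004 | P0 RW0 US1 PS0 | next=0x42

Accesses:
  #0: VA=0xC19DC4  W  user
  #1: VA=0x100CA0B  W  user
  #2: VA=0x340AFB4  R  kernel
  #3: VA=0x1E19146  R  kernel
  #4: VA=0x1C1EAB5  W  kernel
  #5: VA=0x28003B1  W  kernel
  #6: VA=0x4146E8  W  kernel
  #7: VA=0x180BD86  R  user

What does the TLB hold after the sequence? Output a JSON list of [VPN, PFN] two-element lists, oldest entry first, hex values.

Per-access translation:
#0 VA=0xC19DC4 (w,user):
  L0 @0x34[6] → 0x37007  P=1,RW=1,US=1,PS=0
  L1 @0x37[25] → 0x38007  P=1,RW=1,US=1,PS=0
  ⇒ phys 0x38DC4  [2 reads]
#1 VA=0x100CA0B (w,user):
  L0 @0x34[8] → 0x3B007  P=1,RW=1,US=1,PS=0
  L1 @0x3B[12] → 0x3D007  P=1,RW=1,US=1,PS=0
  ⇒ phys 0x3DA0B  [2 reads]
#2 VA=0x340AFB4 (r,kernel):
  L0 @0x34[26] → 0x41007  P=1,RW=1,US=1,PS=0
  L1 @0x41[10] → 0x45007  P=1,RW=1,US=1,PS=0
  ⇒ phys 0x45FB4  [2 reads]
#3 VA=0x1E19146 (r,kernel):
  L0 @0x34[15] → 0x49007  P=1,RW=1,US=1,PS=0
  L1 @0x49[25] → 0x4A007  P=1,RW=1,US=1,PS=0
  ⇒ phys 0x4A146  [2 reads]
#4 VA=0x1C1EAB5 (w,kernel):
  L0 @0x34[14] → 0x4B007  P=1,RW=1,US=1,PS=0
  L1 @0x4B[30] → 0x4C005  P=1,RW=0,US=1,PS=0
  ⇒ fault: PROTECTION_VIOLATION  — 2 lookups
#5 VA=0x28003B1 (w,kernel):
  L0 @0x34[20] → 0x37004  P=0,RW=0,US=1,PS=0
  ⇒ fault: PAGE_NOT_PRESENT  — 1 lookups
#6 VA=0x4146E8 (w,kernel):
  L0 @0x34[2] → 0x4D007  P=1,RW=1,US=1,PS=0
  L1 @0x4D[20] → 0x4E007  P=1,RW=1,US=1,PS=0
  ⇒ phys 0x4E6E8  [2 reads]
#7 VA=0x180BD86 (r,user):
  L0 @0x34[12] → 0x4F007  P=1,RW=1,US=1,PS=0
  L1 @0x4F[11] → 0x42004  P=0,RW=0,US=1,PS=0
  ⇒ fault: PAGE_NOT_PRESENT  — 2 lookups

TLB: [["0x340A", "0x45"], ["0x1E19", "0x4A"], ["0x414", "0x4E"]]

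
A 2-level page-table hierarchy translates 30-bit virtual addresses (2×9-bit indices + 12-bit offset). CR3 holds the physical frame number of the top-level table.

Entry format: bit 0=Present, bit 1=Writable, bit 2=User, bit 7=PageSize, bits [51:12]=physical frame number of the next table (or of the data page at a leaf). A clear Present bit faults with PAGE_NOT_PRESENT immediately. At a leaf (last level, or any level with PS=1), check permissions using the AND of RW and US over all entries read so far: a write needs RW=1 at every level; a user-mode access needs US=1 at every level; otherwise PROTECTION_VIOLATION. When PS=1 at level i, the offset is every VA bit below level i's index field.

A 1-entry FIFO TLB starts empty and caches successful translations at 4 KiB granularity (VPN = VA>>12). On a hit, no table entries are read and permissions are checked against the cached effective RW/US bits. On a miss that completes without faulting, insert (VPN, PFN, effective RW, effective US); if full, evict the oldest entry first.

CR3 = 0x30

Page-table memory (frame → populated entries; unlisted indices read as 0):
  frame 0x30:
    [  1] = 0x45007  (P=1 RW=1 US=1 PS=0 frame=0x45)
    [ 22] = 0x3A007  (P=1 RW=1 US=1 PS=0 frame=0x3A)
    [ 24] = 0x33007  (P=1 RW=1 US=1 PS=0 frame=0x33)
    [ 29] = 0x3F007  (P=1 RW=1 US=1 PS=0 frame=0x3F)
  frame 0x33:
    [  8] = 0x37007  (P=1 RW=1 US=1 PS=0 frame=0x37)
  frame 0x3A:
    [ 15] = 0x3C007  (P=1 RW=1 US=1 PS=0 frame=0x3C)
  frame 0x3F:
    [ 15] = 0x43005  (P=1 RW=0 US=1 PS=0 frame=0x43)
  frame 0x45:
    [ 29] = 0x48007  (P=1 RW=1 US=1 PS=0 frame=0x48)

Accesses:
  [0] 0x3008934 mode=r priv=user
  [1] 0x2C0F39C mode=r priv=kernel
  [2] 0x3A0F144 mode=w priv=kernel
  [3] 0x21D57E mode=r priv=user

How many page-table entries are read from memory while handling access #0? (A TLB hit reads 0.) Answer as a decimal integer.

Trace:
#0 VA=0x3008934 (r,user):
  [0] read 0x30 idx=24: raw=0x33007 flags P=1 W=1 U=1 S=0
  [1] read 0x33 idx=8: raw=0x37007 flags P=1 W=1 U=1 S=0
  ⇒ phys 0x37934  [2 reads]
#1 VA=0x2C0F39C (r,kernel):
  [0] read 0x30 idx=22: raw=0x3A007 flags P=1 W=1 U=1 S=0
  [1] read 0x3A idx=15: raw=0x3C007 flags P=1 W=1 U=1 S=0
  ⇒ phys 0x3C39C  [2 reads]
#2 VA=0x3A0F144 (w,kernel):
  [0] read 0x30 idx=29: raw=0x3F007 flags P=1 W=1 U=1 S=0
  [1] read 0x3F idx=15: raw=0x43005 flags P=1 W=0 U=1 S=0
  ⇒ fault: PROTECTION_VIOLATION  — 2 lookups
#3 VA=0x21D57E (r,user):
  [0] read 0x30 idx=1: raw=0x45007 flags P=1 W=1 U=1 S=0
  [1] read 0x45 idx=29: raw=0x48007 flags P=1 W=1 U=1 S=0
  ⇒ phys 0x4857E  [2 reads]

Entries read for #0: 2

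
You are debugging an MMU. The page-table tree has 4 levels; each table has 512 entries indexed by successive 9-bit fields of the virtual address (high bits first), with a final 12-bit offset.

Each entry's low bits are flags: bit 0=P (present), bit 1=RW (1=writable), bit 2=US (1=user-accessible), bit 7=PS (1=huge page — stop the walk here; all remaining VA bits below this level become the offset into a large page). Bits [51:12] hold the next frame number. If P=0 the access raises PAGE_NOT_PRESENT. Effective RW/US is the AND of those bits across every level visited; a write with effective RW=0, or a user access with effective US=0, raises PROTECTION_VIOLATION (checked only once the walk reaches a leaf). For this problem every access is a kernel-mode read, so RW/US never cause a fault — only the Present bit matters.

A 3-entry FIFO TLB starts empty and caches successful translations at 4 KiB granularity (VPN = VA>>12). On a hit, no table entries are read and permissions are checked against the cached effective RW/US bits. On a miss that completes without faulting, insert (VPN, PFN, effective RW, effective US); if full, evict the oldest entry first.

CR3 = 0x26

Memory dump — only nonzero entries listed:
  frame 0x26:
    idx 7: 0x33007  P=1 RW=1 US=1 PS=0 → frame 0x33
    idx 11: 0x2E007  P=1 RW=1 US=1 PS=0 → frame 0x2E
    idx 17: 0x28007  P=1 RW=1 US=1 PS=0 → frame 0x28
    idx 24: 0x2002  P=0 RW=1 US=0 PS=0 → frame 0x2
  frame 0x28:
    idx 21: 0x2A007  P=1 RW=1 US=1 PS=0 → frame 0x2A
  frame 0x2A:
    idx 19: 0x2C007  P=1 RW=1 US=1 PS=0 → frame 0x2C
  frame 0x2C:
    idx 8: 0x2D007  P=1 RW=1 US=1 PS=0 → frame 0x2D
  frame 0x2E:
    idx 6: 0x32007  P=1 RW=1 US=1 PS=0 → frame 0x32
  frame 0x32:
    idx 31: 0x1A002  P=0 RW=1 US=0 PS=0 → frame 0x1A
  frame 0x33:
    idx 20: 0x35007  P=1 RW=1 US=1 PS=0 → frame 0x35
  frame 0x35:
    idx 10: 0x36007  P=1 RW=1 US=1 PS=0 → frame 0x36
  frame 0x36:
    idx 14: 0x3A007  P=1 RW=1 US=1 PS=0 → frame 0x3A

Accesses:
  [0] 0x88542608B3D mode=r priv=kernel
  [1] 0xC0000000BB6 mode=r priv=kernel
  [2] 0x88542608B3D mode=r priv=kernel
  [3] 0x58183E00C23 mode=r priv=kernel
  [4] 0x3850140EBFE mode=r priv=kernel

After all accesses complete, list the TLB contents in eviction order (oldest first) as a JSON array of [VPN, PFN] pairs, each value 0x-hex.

Per-access translation:
#0 VA=0x88542608B3D (r,kernel):
  L0 @0x26[17] → 0x28007  P=1,RW=1,US=1,PS=0
  L1 @0x28[21] → 0x2A007  P=1,RW=1,US=1,PS=0
  L2 @0x2A[19] → 0x2C007  P=1,RW=1,US=1,PS=0
  L3 @0x2C[8] → 0x2D007  P=1,RW=1,US=1,PS=0
  ⇒ phys 0x2DB3D  [4 reads]
#1 VA=0xC0000000BB6 (r,kernel):
  L0 @0x26[24] → 0x2002  P=0,RW=1,US=0,PS=0
  → PAGE_NOT_PRESENT  (1 entries read)
#2 VA=0x88542608B3D (r,kernel):
  TLB hit vpn=0x88542608 → PA=0x2DB3D
#3 VA=0x58183E00C23 (r,kernel):
  L0 @0x26[11] → 0x2E007  P=1,RW=1,US=1,PS=0
  L1 @0x2E[6] → 0x32007  P=1,RW=1,US=1,PS=0
  L2 @0x32[31] → 0x1A002  P=0,RW=1,US=0,PS=0
  → PAGE_NOT_PRESENT  (3 entries read)
#4 VA=0x3850140EBFE (r,kernel):
  L0 @0x26[7] → 0x33007  P=1,RW=1,US=1,PS=0
  L1 @0x33[20] → 0x35007  P=1,RW=1,US=1,PS=0
  L2 @0x35[10] → 0x36007  P=1,RW=1,US=1,PS=0
  L3 @0x36[14] → 0x3A007  P=1,RW=1,US=1,PS=0
  ⇒ phys 0x3ABFE  [4 reads]

TLB: [["0x88542608", "0x2D"], ["0x3850140E", "0x3A"]]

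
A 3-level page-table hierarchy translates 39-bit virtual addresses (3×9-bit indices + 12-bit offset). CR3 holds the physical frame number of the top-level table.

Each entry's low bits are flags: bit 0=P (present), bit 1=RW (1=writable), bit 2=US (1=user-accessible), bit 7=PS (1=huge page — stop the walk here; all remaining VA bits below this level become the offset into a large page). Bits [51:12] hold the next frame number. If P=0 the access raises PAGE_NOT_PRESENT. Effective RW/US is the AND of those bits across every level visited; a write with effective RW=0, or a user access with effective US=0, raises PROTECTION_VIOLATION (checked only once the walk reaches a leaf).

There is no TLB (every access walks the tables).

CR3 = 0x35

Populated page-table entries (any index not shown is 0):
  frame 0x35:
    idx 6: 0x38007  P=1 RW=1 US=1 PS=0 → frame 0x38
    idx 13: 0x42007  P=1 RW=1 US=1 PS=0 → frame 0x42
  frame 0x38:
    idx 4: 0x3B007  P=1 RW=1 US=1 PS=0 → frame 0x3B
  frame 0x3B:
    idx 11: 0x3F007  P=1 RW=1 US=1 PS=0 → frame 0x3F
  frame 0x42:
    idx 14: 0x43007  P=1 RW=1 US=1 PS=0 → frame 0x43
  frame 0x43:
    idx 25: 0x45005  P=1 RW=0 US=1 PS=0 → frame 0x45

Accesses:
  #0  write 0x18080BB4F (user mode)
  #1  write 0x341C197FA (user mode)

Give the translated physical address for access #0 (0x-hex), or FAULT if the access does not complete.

Walk each access:
#0 VA=0x18080BB4F (w,user):
  L0: frame=0x35 idx=6 entry=0x38007 [P=1 RW=1 US=1 PS=0]
  L1: frame=0x38 idx=4 entry=0x3B007 [P=1 RW=1 US=1 PS=0]
  L2: frame=0x3B idx=11 entry=0x3F007 [P=1 RW=1 US=1 PS=0]
  ⇒ phys 0x3FB4F  [3 reads]
#1 VA=0x341C197FA (w,user):
  L0: frame=0x35 idx=13 entry=0x42007 [P=1 RW=1 US=1 PS=0]
  L1: frame=0x42 idx=14 entry=0x43007 [P=1 RW=1 US=1 PS=0]
  L2: frame=0x43 idx=25 entry=0x45005 [P=1 RW=0 US=1 PS=0]
  ⇒ fault: PROTECTION_VIOLATION  — 3 lookups

Access #0 PA: 0x3FB4F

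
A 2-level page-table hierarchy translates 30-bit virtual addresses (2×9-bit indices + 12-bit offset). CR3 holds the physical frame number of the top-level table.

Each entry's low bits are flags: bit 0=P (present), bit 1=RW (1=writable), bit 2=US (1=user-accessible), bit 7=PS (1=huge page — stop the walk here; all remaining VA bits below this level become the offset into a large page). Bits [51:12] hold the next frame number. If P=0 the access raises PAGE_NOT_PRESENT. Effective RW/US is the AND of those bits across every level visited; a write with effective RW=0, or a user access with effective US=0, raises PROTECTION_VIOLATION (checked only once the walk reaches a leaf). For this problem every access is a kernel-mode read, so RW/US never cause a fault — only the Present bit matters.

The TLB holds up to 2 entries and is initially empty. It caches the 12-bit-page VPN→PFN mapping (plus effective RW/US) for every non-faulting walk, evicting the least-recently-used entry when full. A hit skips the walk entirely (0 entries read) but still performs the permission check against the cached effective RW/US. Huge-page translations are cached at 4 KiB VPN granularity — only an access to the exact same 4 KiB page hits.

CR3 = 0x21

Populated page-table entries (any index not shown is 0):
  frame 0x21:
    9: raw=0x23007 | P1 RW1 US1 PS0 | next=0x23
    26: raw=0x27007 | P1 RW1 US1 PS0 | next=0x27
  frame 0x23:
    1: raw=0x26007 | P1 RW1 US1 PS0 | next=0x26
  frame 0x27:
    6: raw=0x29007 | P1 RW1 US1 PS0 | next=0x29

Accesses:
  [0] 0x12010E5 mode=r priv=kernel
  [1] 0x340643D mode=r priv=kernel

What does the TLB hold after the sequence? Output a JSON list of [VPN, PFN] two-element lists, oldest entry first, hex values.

Per-access translation:
#0 VA=0x12010E5 (r,kernel):
  lvl0: tbl 0x21, slot 9 ⇒ 0x23007 (P1/RW1/US1/PS0)
  lvl1: tbl 0x23, slot 1 ⇒ 0x26007 (P1/RW1/US1/PS0)
  ✓ 0x260E5  — 2 lookups
#1 VA=0x340643D (r,kernel):
  lvl0: tbl 0x21, slot 26 ⇒ 0x27007 (P1/RW1/US1/PS0)
  lvl1: tbl 0x27, slot 6 ⇒ 0x29007 (P1/RW1/US1/PS0)
  ✓ 0x2943D  — 2 lookups

TLB: [["0x1201", "0x26"], ["0x3406", "0x29"]]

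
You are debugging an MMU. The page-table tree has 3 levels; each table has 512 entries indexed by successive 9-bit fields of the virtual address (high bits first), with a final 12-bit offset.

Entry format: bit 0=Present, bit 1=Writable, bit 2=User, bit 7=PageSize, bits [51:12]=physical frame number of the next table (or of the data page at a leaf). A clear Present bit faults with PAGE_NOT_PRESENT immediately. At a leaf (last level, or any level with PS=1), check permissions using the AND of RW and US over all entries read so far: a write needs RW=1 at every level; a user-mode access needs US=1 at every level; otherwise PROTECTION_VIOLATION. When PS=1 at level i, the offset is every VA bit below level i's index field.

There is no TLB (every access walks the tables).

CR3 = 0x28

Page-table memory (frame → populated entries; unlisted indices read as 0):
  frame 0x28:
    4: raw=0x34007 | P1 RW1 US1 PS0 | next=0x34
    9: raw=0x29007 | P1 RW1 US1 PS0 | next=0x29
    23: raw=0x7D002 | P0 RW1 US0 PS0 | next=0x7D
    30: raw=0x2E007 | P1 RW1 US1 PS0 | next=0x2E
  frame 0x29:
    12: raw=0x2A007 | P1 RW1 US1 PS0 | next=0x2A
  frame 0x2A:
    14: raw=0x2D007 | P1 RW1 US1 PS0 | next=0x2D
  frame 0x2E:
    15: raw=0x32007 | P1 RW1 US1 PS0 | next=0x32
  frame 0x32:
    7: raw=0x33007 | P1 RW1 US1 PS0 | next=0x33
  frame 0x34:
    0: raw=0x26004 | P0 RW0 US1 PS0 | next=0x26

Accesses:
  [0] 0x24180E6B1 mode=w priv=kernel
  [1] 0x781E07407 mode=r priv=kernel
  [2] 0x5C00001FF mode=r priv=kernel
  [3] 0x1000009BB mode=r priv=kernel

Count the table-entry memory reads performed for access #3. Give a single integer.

Per-access translation:
#0 VA=0x24180E6B1 (w,kernel):
  L0 @0x28[9] → 0x29007  P=1,RW=1,US=1,PS=0
  L1 @0x29[12] → 0x2A007  P=1,RW=1,US=1,PS=0
  L2 @0x2A[14] → 0x2D007  P=1,RW=1,US=1,PS=0
  ⇒ phys 0x2D6B1  [3 reads]
#1 VA=0x781E07407 (r,kernel):
  L0 @0x28[30] → 0x2E007  P=1,RW=1,US=1,PS=0
  L1 @0x2E[15] → 0x32007  P=1,RW=1,US=1,PS=0
  L2 @0x32[7] → 0x33007  P=1,RW=1,US=1,PS=0
  ⇒ phys 0x33407  [3 reads]
#2 VA=0x5C00001FF (r,kernel):
  L0 @0x28[23] → 0x7D002  P=0,RW=1,US=0,PS=0
  ✗ PAGE_NOT_PRESENT  [1 reads]
#3 VA=0x1000009BB (r,kernel):
  L0 @0x28[4] → 0x34007  P=1,RW=1,US=1,PS=0
  L1 @0x34[0] → 0x26004  P=0,RW=0,US=1,PS=0
  ✗ PAGE_NOT_PRESENT  [2 reads]

Entries read for #3: 2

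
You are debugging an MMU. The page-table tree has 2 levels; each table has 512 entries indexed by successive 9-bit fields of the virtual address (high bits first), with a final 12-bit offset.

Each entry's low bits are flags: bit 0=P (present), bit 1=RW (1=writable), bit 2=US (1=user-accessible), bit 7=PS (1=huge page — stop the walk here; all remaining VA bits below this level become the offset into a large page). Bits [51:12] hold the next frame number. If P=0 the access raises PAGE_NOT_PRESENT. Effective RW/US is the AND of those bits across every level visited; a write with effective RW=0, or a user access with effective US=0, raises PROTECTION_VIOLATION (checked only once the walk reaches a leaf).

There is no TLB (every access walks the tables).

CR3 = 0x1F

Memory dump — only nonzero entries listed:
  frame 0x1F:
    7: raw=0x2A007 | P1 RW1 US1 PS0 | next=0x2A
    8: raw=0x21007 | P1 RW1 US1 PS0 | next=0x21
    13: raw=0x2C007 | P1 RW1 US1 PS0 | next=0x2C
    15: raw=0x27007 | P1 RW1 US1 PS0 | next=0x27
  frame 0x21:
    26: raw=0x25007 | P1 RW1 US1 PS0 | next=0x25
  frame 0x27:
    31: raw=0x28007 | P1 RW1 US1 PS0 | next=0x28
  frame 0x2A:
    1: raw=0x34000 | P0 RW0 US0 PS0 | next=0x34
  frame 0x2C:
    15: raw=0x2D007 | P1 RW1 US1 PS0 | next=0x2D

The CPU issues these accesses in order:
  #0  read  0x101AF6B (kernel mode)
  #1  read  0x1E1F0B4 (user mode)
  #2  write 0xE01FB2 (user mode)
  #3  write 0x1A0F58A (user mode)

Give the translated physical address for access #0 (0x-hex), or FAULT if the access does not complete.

Trace:
#0 VA=0x101AF6B (r,kernel):
  lvl0: tbl 0x1F, slot 8 ⇒ 0x21007 (P1/RW1/US1/PS0)
  lvl1: tbl 0x21, slot 26 ⇒ 0x25007 (P1/RW1/US1/PS0)
  ✓ 0x25F6B  — 2 lookups
#1 VA=0x1E1F0B4 (r,user):
  lvl0: tbl 0x1F, slot 15 ⇒ 0x27007 (P1/RW1/US1/PS0)
  lvl1: tbl 0x27, slot 31 ⇒ 0x28007 (P1/RW1/US1/PS0)
  ✓ 0x280B4  — 2 lookups
#2 VA=0xE01FB2 (w,user):
  lvl0: tbl 0x1F, slot 7 ⇒ 0x2A007 (P1/RW1/US1/PS0)
  lvl1: tbl 0x2A, slot 1 ⇒ 0x34000 (P0/RW0/US0/PS0)
  ⇒ fault: PAGE_NOT_PRESENT  — 2 lookups
#3 VA=0x1A0F58A (w,user):
  lvl0: tbl 0x1F, slot 13 ⇒ 0x2C007 (P1/RW1/US1/PS0)
  lvl1: tbl 0x2C, slot 15 ⇒ 0x2D007 (P1/RW1/US1/PS0)
  ✓ 0x2D58A  — 2 lookups

Access #0 PA: 0x25F6B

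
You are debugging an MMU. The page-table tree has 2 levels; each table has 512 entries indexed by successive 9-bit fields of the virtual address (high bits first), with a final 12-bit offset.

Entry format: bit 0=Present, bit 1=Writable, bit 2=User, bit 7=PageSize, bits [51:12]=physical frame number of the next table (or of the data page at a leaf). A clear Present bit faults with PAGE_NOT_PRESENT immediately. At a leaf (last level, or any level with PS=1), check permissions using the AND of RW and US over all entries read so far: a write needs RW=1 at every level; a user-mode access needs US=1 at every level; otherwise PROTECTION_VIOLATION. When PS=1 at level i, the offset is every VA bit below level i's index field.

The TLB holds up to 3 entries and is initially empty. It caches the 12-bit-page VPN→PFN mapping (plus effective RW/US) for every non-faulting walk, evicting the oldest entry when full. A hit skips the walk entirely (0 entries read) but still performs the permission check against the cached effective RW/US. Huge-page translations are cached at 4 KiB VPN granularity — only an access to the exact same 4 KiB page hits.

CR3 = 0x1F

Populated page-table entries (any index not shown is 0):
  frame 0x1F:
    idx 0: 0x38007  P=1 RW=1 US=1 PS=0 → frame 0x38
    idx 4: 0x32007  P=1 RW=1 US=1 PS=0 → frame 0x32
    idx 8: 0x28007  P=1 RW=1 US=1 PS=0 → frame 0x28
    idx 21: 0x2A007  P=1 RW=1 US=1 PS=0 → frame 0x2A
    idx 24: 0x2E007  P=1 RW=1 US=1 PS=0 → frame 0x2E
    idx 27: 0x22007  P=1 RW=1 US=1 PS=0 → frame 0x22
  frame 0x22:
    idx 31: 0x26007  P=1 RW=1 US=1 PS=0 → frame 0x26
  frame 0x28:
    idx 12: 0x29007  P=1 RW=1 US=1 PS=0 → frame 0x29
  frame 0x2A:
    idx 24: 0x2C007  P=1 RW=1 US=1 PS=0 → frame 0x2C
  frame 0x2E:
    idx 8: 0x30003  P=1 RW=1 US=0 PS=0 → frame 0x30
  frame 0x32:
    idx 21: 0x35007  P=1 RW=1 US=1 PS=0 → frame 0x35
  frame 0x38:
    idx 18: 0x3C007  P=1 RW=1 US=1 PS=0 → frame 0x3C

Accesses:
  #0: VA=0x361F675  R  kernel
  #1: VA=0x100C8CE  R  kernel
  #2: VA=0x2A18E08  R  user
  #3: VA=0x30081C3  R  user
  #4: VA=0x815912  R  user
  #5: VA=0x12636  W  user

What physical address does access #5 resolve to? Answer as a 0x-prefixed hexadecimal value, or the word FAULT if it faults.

Trace:
#0 VA=0x361F675 (r,kernel):
  L0: frame=0x1F idx=27 entry=0x22007 [P=1 RW=1 US=1 PS=0]
  L1: frame=0x22 idx=31 entry=0x26007 [P=1 RW=1 US=1 PS=0]
  ⇒ phys 0x26675  [2 reads]
#1 VA=0x100C8CE (r,kernel):
  L0: frame=0x1F idx=8 entry=0x28007 [P=1 RW=1 US=1 PS=0]
  L1: frame=0x28 idx=12 entry=0x29007 [P=1 RW=1 US=1 PS=0]
  ⇒ phys 0x298CE  [2 reads]
#2 VA=0x2A18E08 (r,user):
  L0: frame=0x1F idx=21 entry=0x2A007 [P=1 RW=1 US=1 PS=0]
  L1: frame=0x2A idx=24 entry=0x2C007 [P=1 RW=1 US=1 PS=0]
  ⇒ phys 0x2CE08  [2 reads]
#3 VA=0x30081C3 (r,user):
  L0: frame=0x1F idx=24 entry=0x2E007 [P=1 RW=1 US=1 PS=0]
  L1: frame=0x2E idx=8 entry=0x30003 [P=1 RW=1 US=0 PS=0]
  ⇒ fault: PROTECTION_VIOLATION  — 2 lookups
#4 VA=0x815912 (r,user):
  L0: frame=0x1F idx=4 entry=0x32007 [P=1 RW=1 US=1 PS=0]
  L1: frame=0x32 idx=21 entry=0x35007 [P=1 RW=1 US=1 PS=0]
  ⇒ phys 0x35912  [2 reads]
#5 VA=0x12636 (w,user):
  L0: frame=0x1F idx=0 entry=0x38007 [P=1 RW=1 US=1 PS=0]
  L1: frame=0x38 idx=18 entry=0x3C007 [P=1 RW=1 US=1 PS=0]
  ⇒ phys 0x3C636  [2 reads]

Access #5 PA: 0x3C636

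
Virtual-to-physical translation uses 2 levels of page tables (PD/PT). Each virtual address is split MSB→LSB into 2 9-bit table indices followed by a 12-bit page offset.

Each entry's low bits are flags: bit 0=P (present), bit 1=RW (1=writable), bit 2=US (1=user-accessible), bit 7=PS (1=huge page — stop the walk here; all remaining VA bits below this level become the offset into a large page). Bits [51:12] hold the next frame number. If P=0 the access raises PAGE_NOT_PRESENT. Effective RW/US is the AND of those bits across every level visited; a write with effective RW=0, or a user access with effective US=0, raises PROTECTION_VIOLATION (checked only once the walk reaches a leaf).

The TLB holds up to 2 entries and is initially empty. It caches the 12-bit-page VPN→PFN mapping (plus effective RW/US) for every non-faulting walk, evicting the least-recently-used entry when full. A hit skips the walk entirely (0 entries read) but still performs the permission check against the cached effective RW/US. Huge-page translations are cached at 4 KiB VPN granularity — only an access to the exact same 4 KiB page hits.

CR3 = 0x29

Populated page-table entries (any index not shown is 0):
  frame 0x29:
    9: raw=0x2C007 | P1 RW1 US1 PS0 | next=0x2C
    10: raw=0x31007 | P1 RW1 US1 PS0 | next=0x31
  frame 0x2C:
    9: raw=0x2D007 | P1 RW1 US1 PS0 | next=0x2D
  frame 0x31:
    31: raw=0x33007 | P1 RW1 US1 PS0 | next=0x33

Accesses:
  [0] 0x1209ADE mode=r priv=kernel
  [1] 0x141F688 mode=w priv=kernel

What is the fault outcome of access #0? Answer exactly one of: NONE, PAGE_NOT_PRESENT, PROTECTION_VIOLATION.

Per-access translation:
#0 VA=0x1209ADE (r,kernel):
  [0] read 0x29 idx=9: raw=0x2C007 flags P=1 W=1 U=1 S=0
  [1] read 0x2C idx=9: raw=0x2D007 flags P=1 W=1 U=1 S=0
  ⇒ phys 0x2DADE  [2 reads]
#1 VA=0x141F688 (w,kernel):
  [0] read 0x29 idx=10: raw=0x31007 flags P=1 W=1 U=1 S=0
  [1] read 0x31 idx=31: raw=0x33007 flags P=1 W=1 U=1 S=0
  ⇒ phys 0x33688  [2 reads]

Access #0 fault: NONE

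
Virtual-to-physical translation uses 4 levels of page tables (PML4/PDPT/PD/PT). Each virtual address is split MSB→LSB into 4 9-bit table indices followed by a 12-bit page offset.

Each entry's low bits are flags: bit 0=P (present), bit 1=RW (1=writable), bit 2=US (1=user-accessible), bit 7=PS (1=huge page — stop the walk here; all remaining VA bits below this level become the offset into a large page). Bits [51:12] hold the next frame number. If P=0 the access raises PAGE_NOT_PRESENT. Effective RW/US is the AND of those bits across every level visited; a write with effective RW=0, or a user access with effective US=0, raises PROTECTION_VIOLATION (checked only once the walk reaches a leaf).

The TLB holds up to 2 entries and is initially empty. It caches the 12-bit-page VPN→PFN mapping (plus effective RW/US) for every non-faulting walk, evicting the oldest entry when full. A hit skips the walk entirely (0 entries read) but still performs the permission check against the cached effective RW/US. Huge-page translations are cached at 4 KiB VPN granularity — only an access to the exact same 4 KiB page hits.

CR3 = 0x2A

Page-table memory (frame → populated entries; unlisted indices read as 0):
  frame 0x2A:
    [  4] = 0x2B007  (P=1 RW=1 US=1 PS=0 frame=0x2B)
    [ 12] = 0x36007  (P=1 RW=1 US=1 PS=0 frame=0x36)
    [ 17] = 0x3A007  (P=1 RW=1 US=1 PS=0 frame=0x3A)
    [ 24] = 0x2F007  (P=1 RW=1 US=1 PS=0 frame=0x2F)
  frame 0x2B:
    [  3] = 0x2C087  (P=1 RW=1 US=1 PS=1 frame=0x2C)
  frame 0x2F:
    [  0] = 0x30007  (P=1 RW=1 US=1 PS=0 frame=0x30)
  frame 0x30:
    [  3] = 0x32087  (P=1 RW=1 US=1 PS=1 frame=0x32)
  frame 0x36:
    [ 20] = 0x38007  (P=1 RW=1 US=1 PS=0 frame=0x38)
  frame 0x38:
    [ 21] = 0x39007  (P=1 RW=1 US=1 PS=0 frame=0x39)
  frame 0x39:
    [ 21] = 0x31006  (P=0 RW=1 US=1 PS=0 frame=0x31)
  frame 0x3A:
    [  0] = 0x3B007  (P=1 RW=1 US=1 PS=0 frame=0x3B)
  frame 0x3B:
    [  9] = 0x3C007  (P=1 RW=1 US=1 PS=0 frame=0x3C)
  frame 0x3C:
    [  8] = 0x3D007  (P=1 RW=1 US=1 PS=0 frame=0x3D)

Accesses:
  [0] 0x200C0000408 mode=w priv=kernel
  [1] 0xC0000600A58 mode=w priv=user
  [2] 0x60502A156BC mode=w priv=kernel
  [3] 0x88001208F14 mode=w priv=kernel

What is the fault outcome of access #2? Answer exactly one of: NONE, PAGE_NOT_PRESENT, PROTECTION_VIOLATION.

Trace:
#0 VA=0x200C0000408 (w,kernel):
  L0 @0x2A[4] → 0x2B007  P=1,RW=1,US=1,PS=0
  L1 @0x2B[3] → 0x2C087  P=1,RW=1,US=1,PS=1
  ⇒ phys 0x2C408 (huge @L1)  [2 reads]
#1 VA=0xC0000600A58 (w,user):
  L0 @0x2A[24] → 0x2F007  P=1,RW=1,US=1,PS=0
  L1 @0x2F[0] → 0x30007  P=1,RW=1,US=1,PS=0
  L2 @0x30[3] → 0x32087  P=1,RW=1,US=1,PS=1
  ⇒ phys 0x32A58 (huge @L2)  [3 reads]
#2 VA=0x60502A156BC (w,kernel):
  L0 @0x2A[12] → 0x36007  P=1,RW=1,US=1,PS=0
  L1 @0x36[20] → 0x38007  P=1,RW=1,US=1,PS=0
  L2 @0x38[21] → 0x39007  P=1,RW=1,US=1,PS=0
  L3 @0x39[21] → 0x31006  P=0,RW=1,US=1,PS=0
  → PAGE_NOT_PRESENT  (4 entries read)
#3 VA=0x88001208F14 (w,kernel):
  L0 @0x2A[17] → 0x3A007  P=1,RW=1,US=1,PS=0
  L1 @0x3A[0] → 0x3B007  P=1,RW=1,US=1,PS=0
  L2 @0x3B[9] → 0x3C007  P=1,RW=1,US=1,PS=0
  L3 @0x3C[8] → 0x3D007  P=1,RW=1,US=1,PS=0
  ⇒ phys 0x3DF14  [4 reads]

Access #2 fault: PAGE_NOT_PRESENT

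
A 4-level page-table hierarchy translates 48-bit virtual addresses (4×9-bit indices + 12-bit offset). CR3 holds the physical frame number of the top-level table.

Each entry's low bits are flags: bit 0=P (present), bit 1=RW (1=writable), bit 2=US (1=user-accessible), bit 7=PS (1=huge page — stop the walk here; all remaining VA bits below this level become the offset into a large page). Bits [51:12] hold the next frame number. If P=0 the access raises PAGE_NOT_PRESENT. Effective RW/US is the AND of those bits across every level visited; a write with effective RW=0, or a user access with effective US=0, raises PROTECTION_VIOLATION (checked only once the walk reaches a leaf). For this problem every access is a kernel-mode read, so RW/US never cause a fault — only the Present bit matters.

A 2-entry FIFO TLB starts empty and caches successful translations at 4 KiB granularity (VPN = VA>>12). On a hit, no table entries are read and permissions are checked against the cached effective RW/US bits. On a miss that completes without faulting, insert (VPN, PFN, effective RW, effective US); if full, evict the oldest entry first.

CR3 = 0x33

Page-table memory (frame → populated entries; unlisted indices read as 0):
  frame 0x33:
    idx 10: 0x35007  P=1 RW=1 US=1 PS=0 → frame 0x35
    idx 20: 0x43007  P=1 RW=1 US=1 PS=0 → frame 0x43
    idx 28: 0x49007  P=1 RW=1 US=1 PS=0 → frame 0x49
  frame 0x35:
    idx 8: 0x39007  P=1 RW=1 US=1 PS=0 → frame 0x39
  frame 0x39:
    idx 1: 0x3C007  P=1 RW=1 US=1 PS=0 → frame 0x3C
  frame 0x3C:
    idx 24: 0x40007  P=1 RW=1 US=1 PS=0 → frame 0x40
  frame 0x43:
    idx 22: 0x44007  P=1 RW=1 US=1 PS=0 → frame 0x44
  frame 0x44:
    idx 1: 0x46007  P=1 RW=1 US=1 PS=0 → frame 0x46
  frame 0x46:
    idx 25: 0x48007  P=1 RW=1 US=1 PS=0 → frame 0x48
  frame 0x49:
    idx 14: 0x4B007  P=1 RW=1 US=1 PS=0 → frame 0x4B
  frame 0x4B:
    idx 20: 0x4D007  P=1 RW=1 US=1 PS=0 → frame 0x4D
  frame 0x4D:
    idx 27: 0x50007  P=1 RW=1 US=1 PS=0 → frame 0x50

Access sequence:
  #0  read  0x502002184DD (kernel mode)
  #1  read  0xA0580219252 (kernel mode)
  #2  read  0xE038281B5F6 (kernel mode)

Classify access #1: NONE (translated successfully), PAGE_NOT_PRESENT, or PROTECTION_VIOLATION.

Trace:
#0 VA=0x502002184DD (r,kernel):
  L0: frame=0x33 idx=10 entry=0x35007 [P=1 RW=1 US=1 PS=0]
  L1: frame=0x35 idx=8 entry=0x39007 [P=1 RW=1 US=1 PS=0]
  L2: frame=0x39 idx=1 entry=0x3C007 [P=1 RW=1 US=1 PS=0]
  L3: frame=0x3C idx=24 entry=0x40007 [P=1 RW=1 US=1 PS=0]
  → PA=0x404DD  (4 entries read)
#1 VA=0xA0580219252 (r,kernel):
  L0: frame=0x33 idx=20 entry=0x43007 [P=1 RW=1 US=1 PS=0]
  L1: frame=0x43 idx=22 entry=0x44007 [P=1 RW=1 US=1 PS=0]
  L2: frame=0x44 idx=1 entry=0x46007 [P=1 RW=1 US=1 PS=0]
  L3: frame=0x46 idx=25 entry=0x48007 [P=1 RW=1 US=1 PS=0]
  → PA=0x48252  (4 entries read)
#2 VA=0xE038281B5F6 (r,kernel):
  L0: frame=0x33 idx=28 entry=0x49007 [P=1 RW=1 US=1 PS=0]
  L1: frame=0x49 idx=14 entry=0x4B007 [P=1 RW=1 US=1 PS=0]
  L2: frame=0x4B idx=20 entry=0x4D007 [P=1 RW=1 US=1 PS=0]
  L3: frame=0x4D idx=27 entry=0x50007 [P=1 RW=1 US=1 PS=0]
  → PA=0x505F6  (4 entries read)

Access #1 fault: NONE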